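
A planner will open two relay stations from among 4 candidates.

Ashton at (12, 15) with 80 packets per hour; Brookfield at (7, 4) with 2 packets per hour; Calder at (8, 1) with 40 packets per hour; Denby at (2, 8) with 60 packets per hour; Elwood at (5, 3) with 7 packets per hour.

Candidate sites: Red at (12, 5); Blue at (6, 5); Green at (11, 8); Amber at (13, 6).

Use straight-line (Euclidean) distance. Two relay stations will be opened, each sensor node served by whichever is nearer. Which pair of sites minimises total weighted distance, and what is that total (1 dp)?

{Blue, Green}, total 1063.1

Evaluate every pair (each demand assigned to the nearer of the two):
  {Blue, Green}: total = 1063.1
  {Blue, Amber}: total = 1221.8
  {Red, Blue}: total = 1297.4
  {Red, Green}: total = 1393.1
  {Green, Amber}: total = 1454.5
  {Red, Amber}: total = 1638.3
Best pair: {Blue, Green} with total 1063.1.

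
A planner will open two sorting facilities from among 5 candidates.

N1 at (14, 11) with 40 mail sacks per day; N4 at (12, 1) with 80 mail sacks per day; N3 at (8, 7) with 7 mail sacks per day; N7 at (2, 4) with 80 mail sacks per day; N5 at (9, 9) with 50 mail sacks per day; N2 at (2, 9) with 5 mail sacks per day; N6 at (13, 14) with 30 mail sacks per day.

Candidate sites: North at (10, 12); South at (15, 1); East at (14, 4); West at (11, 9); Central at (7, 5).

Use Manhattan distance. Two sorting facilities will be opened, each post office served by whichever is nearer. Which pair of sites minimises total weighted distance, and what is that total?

{West, Central}, total 1776

Evaluate every pair (each demand assigned to the nearer of the two):
  {West, Central}: total = 1776
  {North, Central}: total = 1816
  {East, Central}: total = 1856
  {South, West}: total = 1950
  {East, West}: total = 1950
  {South, Central}: total = 1976
  {North, East}: total = 2014
  {North, South}: total = 2174
  {North, West}: total = 2370
  {South, East}: total = 2458
Best pair: {West, Central} with total 1776.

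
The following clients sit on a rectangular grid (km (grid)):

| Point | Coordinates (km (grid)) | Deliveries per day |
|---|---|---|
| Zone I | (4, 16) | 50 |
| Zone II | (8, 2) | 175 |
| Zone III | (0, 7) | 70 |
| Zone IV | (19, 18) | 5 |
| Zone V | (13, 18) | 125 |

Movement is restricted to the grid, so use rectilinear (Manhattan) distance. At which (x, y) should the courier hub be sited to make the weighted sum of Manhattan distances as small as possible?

Manhattan distance separates: Σwᵢ(|x−xᵢ|+|y−yᵢ|) = Σwᵢ|x−xᵢ| + Σwᵢ|y−yᵢ|, so x and y are optimised independently as 1-D weighted medians.
Total weight W = 425; half = 212.5.
x-coordinate, sorted with cumulative weight:
  x=0 (Zone III, w=70) cum 70
  x=4 (Zone I, w=50) cum 120
  x=8 (Zone II, w=175) cum 295  ← median
  x=13 (Zone V, w=125) cum 420
  x=19 (Zone IV, w=5) cum 425
⇒ x* = 8
y-coordinate, sorted with cumulative weight:
  y=2 (Zone II, w=175) cum 175
  y=7 (Zone III, w=70) cum 245  ← median
  y=16 (Zone I, w=50) cum 295
  y=18 (Zone IV, w=5) cum 300
  y=18 (Zone V, w=125) cum 425
⇒ y* = 7

(8, 7)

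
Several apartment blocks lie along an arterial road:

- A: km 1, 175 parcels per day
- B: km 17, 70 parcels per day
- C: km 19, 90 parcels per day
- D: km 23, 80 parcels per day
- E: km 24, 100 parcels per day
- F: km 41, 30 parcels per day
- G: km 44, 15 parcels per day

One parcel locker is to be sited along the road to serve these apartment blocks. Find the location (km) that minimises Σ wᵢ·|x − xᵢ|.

x = 19

For a sum of weighted absolute distances on a line, the optimum is the weighted median (not the mean). Total weight W = 560; half-weight = 280.
Sort by position and accumulate weight:
  km 1 (A, w=175) → cum 175
  km 17 (B, w=70) → cum 245
  km 19 (C, w=90) → cum 335  ≥ 280 → median here
  km 23 (D, w=80) → cum 415
  km 24 (E, w=100) → cum 515
  km 41 (F, w=30) → cum 545
  km 44 (G, w=15) → cum 560
Optimal location: km 19.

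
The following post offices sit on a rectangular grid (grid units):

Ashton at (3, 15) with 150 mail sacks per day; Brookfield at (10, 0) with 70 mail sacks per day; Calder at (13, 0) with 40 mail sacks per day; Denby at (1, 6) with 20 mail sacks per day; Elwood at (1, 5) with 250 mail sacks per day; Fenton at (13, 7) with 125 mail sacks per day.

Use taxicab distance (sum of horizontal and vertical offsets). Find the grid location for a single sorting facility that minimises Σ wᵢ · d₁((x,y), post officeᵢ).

Manhattan distance separates: Σwᵢ(|x−xᵢ|+|y−yᵢ|) = Σwᵢ|x−xᵢ| + Σwᵢ|y−yᵢ|, so x and y are optimised independently as 1-D weighted medians.
Total weight W = 655; half = 327.5.
x-coordinate, sorted with cumulative weight:
  x=1 (Denby, w=20) cum 20
  x=1 (Elwood, w=250) cum 270
  x=3 (Ashton, w=150) cum 420  ← median
  x=10 (Brookfield, w=70) cum 490
  x=13 (Calder, w=40) cum 530
  x=13 (Fenton, w=125) cum 655
⇒ x* = 3
y-coordinate, sorted with cumulative weight:
  y=0 (Brookfield, w=70) cum 70
  y=0 (Calder, w=40) cum 110
  y=5 (Elwood, w=250) cum 360  ← median
  y=6 (Denby, w=20) cum 380
  y=7 (Fenton, w=125) cum 505
  y=15 (Ashton, w=150) cum 655
⇒ y* = 5

(3, 5)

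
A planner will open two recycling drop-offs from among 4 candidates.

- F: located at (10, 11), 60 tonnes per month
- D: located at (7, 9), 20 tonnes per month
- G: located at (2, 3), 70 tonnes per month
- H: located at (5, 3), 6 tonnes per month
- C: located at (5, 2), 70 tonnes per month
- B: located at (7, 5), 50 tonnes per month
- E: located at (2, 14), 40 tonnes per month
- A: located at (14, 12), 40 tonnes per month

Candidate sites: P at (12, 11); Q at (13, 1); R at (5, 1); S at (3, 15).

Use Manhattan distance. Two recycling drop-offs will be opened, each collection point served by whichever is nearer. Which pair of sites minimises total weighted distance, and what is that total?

Evaluate every pair (each demand assigned to the nearer of the two):
  {P, R}: total = 1632
  {R, S}: total = 2232
  {Q, R}: total = 2832
  {P, Q}: total = 3000
  {P, S}: total = 3054
  {Q, S}: total = 3520
Best pair: {P, R} with total 1632.

{P, R}, total 1632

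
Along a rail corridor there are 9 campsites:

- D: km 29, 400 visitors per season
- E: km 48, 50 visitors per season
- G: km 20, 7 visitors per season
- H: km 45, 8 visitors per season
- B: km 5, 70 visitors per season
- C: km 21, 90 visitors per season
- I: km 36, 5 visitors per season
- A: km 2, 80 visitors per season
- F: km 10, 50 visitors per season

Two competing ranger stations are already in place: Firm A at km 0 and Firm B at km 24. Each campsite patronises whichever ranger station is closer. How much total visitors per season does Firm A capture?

200

The indifferent point is the midpoint (0+24)/2 = 12; campsites left of it (closer to Firm A at 0) go to Firm A, those right go to Firm B.
  A at 2 (w=80) → Firm A
  B at 5 (w=70) → Firm A
  F at 10 (w=50) → Firm A
  G at 20 (w=7) → Firm B
  C at 21 (w=90) → Firm B
  D at 29 (w=400) → Firm B
  I at 36 (w=5) → Firm B
  H at 45 (w=8) → Firm B
  E at 48 (w=50) → Firm B
Firm A captures 200; Firm B captures 560.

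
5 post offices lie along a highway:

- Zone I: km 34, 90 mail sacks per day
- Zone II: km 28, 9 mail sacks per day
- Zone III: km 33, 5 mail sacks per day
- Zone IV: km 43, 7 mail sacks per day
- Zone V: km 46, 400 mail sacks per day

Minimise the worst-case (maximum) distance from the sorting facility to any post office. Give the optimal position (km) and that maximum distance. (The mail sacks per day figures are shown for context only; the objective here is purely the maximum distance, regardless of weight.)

The 1-center on a line is the midpoint of the two extreme points: leftmost at 28, rightmost at 46.
Optimal location = (28 + 46)/2 = 37; maximum distance = (46 − 28)/2 = 9.

location 37, max distance 9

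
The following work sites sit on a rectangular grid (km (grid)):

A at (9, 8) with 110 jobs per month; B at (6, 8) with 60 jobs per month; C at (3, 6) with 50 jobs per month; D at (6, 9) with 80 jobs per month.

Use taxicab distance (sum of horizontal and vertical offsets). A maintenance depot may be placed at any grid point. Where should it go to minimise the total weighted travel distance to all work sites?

Manhattan distance separates: Σwᵢ(|x−xᵢ|+|y−yᵢ|) = Σwᵢ|x−xᵢ| + Σwᵢ|y−yᵢ|, so x and y are optimised independently as 1-D weighted medians.
Total weight W = 300; half = 150.
x-coordinate, sorted with cumulative weight:
  x=3 (C, w=50) cum 50
  x=6 (B, w=60) cum 110
  x=6 (D, w=80) cum 190  ← median
  x=9 (A, w=110) cum 300
⇒ x* = 6
y-coordinate, sorted with cumulative weight:
  y=6 (C, w=50) cum 50
  y=8 (A, w=110) cum 160  ← median
  y=8 (B, w=60) cum 220
  y=9 (D, w=80) cum 300
⇒ y* = 8

(6, 8)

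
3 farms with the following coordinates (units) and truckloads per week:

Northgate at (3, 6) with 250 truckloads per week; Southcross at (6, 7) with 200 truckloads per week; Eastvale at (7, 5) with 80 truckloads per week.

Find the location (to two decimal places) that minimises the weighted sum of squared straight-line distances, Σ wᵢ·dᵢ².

The minimiser of Σwᵢ‖p−pᵢ‖² is the weighted centroid p* = (Σwᵢpᵢ)/(Σwᵢ).
Σwᵢ = 530.
Σwᵢxᵢ = 250·3 + 200·6 + 80·7 = 2510.
Σwᵢyᵢ = 250·6 + 200·7 + 80·5 = 3300.
x* = 2510/530 = 4.74, y* = 3300/530 = 6.23.

(4.74, 6.23)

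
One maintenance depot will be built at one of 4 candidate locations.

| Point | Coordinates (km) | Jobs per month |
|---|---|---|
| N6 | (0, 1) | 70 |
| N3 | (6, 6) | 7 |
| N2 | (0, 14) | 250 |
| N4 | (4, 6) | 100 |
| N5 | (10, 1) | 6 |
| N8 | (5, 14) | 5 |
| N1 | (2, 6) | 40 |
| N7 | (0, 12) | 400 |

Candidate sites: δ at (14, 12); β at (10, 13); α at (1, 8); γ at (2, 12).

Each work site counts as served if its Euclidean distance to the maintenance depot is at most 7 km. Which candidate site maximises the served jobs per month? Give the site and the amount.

α, covering 797

Coverage radius r = 7 km; a point is covered iff (Δx)²+(Δy)² ≤ 7² = 49.
  δ (14, 12): covers {none} → 0
  β (10, 13): covers {N8} → 5
  α (1, 8): covers {N3, N2, N4, N1, N7} → 797
  γ (2, 12): covers {N2, N4, N8, N1, N7} → 795
Maximum coverage at α: 797 jobs per month.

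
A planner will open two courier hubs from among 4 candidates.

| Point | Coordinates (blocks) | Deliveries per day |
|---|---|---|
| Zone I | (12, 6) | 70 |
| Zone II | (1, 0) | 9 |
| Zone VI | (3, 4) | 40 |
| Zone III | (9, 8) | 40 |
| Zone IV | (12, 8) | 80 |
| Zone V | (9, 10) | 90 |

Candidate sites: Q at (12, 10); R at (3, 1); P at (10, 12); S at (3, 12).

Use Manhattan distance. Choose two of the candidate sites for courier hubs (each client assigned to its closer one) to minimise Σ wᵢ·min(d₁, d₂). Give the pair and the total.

{Q, R}, total 1057

Evaluate every pair (each demand assigned to the nearer of the two):
  {Q, R}: total = 1057
  {Q, S}: total = 1356
  {R, P}: total = 1657
  {Q, P}: total = 1699
  {P, S}: total = 1956
  {R, S}: total = 3287
Best pair: {Q, R} with total 1057.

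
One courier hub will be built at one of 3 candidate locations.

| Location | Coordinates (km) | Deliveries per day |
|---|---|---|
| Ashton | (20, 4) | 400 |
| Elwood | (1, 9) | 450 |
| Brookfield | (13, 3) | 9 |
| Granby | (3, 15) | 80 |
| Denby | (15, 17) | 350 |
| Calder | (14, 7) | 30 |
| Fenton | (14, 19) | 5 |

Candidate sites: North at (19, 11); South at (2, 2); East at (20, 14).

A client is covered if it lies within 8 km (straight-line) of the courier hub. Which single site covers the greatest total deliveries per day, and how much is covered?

Coverage radius r = 8 km; a point is covered iff (Δx)²+(Δy)² ≤ 8² = 64.
  North (19, 11): covers {Ashton, Denby, Calder} → 780
  South (2, 2): covers {Elwood} → 450
  East (20, 14): covers {Denby, Fenton} → 355
Maximum coverage at North: 780 deliveries per day.

North, covering 780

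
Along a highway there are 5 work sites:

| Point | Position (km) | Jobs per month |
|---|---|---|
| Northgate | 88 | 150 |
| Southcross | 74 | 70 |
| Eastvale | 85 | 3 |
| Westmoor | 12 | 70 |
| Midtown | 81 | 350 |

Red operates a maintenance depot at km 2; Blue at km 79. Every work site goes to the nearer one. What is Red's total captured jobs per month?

The indifferent point is the midpoint (2+79)/2 = 40.5; work sites left of it (closer to Red at 2) go to Red, those right go to Blue.
  Westmoor at 12 (w=70) → Red
  Southcross at 74 (w=70) → Blue
  Midtown at 81 (w=350) → Blue
  Eastvale at 85 (w=3) → Blue
  Northgate at 88 (w=150) → Blue
Red captures 70; Blue captures 573.

70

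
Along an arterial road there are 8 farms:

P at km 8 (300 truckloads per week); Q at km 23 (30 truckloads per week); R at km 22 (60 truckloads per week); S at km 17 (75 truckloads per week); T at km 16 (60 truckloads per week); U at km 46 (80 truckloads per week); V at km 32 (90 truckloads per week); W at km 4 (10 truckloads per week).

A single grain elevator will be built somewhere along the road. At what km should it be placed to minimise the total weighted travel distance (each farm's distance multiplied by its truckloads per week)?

x = 16

For a sum of weighted absolute distances on a line, the optimum is the weighted median (not the mean). Total weight W = 705; half-weight = 352.5.
Sort by position and accumulate weight:
  km 4 (W, w=10) → cum 10
  km 8 (P, w=300) → cum 310
  km 16 (T, w=60) → cum 370  ≥ 352.5 → median here
  km 17 (S, w=75) → cum 445
  km 22 (R, w=60) → cum 505
  km 23 (Q, w=30) → cum 535
  km 32 (V, w=90) → cum 625
  km 46 (U, w=80) → cum 705
Optimal location: km 16.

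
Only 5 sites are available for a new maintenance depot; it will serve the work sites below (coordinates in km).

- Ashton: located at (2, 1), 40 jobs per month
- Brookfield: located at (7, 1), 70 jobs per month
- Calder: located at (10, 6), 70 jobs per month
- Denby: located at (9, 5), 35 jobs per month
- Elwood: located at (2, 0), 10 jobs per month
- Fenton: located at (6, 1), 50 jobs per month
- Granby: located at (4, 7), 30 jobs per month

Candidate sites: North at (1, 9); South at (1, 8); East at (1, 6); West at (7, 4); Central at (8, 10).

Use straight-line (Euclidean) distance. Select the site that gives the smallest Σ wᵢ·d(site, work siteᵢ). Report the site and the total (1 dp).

Total weighted distance at each candidate:
  North (1, 9): total = 2670.0
  South (1, 8): total = 2478.2
  East (1, 6): total = 2172.1
  West (7, 4): total = 1123.3
  Central (8, 10): total = 2285.7
Minimum is at West with total 1123.3 km.

West, total 1123.3 km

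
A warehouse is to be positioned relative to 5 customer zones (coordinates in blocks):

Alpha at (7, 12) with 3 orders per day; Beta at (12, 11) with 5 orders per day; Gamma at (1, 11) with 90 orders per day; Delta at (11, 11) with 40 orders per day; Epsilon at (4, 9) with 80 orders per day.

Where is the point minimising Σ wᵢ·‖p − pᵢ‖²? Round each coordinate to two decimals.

The minimiser of Σwᵢ‖p−pᵢ‖² is the weighted centroid p* = (Σwᵢpᵢ)/(Σwᵢ).
Σwᵢ = 218.
Σwᵢxᵢ = 3·7 + 5·12 + 90·1 + 40·11 + 80·4 = 931.
Σwᵢyᵢ = 3·12 + 5·11 + 90·11 + 40·11 + 80·9 = 2241.
x* = 931/218 = 4.27, y* = 2241/218 = 10.28.

(4.27, 10.28)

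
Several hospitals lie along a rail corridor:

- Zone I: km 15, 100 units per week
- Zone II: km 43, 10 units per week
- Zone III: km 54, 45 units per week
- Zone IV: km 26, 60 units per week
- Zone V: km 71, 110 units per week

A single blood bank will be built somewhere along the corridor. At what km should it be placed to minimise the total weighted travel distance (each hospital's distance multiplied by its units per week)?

x = 43

For a sum of weighted absolute distances on a line, the optimum is the weighted median (not the mean). Total weight W = 325; half-weight = 162.5.
Sort by position and accumulate weight:
  km 15 (Zone I, w=100) → cum 100
  km 26 (Zone IV, w=60) → cum 160
  km 43 (Zone II, w=10) → cum 170  ≥ 162.5 → median here
  km 54 (Zone III, w=45) → cum 215
  km 71 (Zone V, w=110) → cum 325
Optimal location: km 43.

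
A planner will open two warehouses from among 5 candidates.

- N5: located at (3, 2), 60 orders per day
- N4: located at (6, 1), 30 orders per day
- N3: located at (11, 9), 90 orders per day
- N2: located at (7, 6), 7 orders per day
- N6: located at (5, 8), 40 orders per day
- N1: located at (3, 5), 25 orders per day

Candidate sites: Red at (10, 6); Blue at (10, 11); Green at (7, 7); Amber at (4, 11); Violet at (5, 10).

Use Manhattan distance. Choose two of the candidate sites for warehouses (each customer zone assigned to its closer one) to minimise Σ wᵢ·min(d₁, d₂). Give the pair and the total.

{Blue, Green}, total 1297

Evaluate every pair (each demand assigned to the nearer of the two):
  {Blue, Green}: total = 1297
  {Red, Green}: total = 1387
  {Blue, Violet}: total = 1467
  {Red, Violet}: total = 1506
  {Green, Violet}: total = 1527
  {Green, Amber}: total = 1567
  {Red, Amber}: total = 1586
  {Blue, Amber}: total = 1621
  {Red, Blue}: total = 1701
  {Amber, Violet}: total = 1827
Best pair: {Blue, Green} with total 1297.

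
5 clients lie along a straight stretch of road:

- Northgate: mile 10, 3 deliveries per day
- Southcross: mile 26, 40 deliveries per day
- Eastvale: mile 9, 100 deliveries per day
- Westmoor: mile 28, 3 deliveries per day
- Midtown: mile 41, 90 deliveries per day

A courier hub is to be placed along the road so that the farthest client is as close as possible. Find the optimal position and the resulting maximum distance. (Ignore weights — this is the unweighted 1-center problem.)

The 1-center on a line is the midpoint of the two extreme points: leftmost at 9, rightmost at 41.
Optimal location = (9 + 41)/2 = 25; maximum distance = (41 − 9)/2 = 16.

location 25, max distance 16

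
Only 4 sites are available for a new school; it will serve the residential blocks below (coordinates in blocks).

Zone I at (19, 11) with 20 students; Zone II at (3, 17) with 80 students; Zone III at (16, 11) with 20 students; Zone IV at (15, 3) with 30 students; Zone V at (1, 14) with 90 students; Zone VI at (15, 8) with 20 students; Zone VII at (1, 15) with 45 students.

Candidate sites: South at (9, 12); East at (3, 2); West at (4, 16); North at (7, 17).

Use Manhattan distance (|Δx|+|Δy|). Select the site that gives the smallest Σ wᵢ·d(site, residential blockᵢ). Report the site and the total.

Total weighted distance at each candidate:
  South (9, 12): total = 3305
  East (3, 2): total = 4825
  West (4, 16): total = 2630
  North (7, 17): total = 3150
Minimum is at West with total 2630 blocks.

West, total 2630 blocks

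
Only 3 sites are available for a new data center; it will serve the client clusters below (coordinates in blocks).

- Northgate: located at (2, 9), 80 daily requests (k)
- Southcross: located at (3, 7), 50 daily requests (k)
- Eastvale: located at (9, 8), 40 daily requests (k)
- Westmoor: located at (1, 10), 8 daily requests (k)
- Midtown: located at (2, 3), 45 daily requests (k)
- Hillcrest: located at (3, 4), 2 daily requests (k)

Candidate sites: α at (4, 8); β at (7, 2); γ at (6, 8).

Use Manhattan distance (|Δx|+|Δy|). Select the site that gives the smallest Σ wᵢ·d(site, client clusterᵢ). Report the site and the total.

α, total 905 blocks

Total weighted distance at each candidate:
  α (4, 8): total = 905
  β (7, 2): total = 2124
  γ (6, 8): total = 1195
Minimum is at α with total 905 blocks.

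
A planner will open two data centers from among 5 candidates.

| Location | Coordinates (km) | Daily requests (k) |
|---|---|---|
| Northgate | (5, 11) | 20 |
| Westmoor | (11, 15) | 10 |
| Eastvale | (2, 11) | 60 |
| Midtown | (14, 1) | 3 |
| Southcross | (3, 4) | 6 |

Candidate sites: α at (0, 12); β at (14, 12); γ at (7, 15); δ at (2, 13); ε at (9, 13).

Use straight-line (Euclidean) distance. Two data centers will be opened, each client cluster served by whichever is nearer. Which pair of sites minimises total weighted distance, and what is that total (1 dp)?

Evaluate every pair (each demand assigned to the nearer of the two):
  {δ, ε}: total = 313.7
  {β, δ}: total = 321.9
  {γ, δ}: total = 333.4
  {α, ε}: total = 342.2
  {α, γ}: total = 361.8
  {α, β}: total = 362.8
  {α, δ}: total = 386.5
  {γ, ε}: total = 605.8
  {β, γ}: total = 616.9
  {β, ε}: total = 652.4
Best pair: {δ, ε} with total 313.7.

{δ, ε}, total 313.7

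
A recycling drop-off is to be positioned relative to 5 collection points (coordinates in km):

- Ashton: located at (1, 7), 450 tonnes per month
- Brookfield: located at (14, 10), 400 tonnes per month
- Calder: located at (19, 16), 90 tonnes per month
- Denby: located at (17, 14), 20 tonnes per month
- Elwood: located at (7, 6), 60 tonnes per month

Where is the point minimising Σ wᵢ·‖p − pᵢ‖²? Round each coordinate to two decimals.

The minimiser of Σwᵢ‖p−pᵢ‖² is the weighted centroid p* = (Σwᵢpᵢ)/(Σwᵢ).
Σwᵢ = 1020.
Σwᵢxᵢ = 450·1 + 400·14 + 90·19 + 20·17 + 60·7 = 8520.
Σwᵢyᵢ = 450·7 + 400·10 + 90·16 + 20·14 + 60·6 = 9230.
x* = 8520/1020 = 8.35, y* = 9230/1020 = 9.05.

(8.35, 9.05)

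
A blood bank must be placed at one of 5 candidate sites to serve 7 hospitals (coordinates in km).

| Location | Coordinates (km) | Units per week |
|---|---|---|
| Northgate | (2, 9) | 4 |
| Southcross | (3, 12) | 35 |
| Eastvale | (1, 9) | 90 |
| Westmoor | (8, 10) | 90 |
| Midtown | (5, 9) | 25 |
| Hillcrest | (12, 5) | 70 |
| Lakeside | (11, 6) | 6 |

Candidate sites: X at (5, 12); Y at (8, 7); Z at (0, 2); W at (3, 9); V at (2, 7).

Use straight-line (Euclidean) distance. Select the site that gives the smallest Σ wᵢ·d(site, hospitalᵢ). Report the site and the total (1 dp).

Total weighted distance at each candidate:
  X (5, 12): total = 1680.3
  Y (8, 7): total = 1620.2
  Z (0, 2): total = 3200.3
  W (3, 9): total = 1538.6
  V (2, 7): total = 1849.8
Minimum is at W with total 1538.6 km.

W, total 1538.6 km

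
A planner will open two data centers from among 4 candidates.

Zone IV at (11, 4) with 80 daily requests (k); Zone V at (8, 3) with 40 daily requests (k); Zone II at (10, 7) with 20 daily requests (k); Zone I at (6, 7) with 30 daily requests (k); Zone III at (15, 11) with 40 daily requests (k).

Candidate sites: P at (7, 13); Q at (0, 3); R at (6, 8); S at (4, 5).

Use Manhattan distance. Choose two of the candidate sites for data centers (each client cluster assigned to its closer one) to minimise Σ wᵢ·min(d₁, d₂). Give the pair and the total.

Evaluate every pair (each demand assigned to the nearer of the two):
  {R, S}: total = 1490
  {P, R}: total = 1530
  {P, S}: total = 1560
  {Q, R}: total = 1610
  {Q, S}: total = 1840
  {P, Q}: total = 2070
Best pair: {R, S} with total 1490.

{R, S}, total 1490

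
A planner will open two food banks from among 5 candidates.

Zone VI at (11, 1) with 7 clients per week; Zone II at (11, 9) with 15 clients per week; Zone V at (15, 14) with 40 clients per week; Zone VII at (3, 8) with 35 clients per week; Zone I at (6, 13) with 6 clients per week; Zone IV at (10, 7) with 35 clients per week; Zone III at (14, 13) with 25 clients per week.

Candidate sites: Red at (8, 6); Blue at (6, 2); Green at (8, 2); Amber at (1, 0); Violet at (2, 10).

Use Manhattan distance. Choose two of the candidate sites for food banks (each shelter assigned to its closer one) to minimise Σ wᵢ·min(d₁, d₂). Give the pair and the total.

{Red, Violet}, total 1323

Evaluate every pair (each demand assigned to the nearer of the two):
  {Red, Violet}: total = 1323
  {Red, Green}: total = 1447
  {Red, Blue}: total = 1461
  {Red, Amber}: total = 1475
  {Green, Violet}: total = 1625
  {Blue, Violet}: total = 1709
  {Amber, Violet}: total = 1814
  {Blue, Green}: total = 1989
  {Green, Amber}: total = 2036
  {Blue, Amber}: total = 2233
Best pair: {Red, Violet} with total 1323.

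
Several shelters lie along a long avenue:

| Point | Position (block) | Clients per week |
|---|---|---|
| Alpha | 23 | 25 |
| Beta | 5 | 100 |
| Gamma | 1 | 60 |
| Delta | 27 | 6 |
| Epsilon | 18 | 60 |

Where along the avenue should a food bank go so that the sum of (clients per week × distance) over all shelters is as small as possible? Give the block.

For a sum of weighted absolute distances on a line, the optimum is the weighted median (not the mean). Total weight W = 251; half-weight = 125.5.
Sort by position and accumulate weight:
  block 1 (Gamma, w=60) → cum 60
  block 5 (Beta, w=100) → cum 160  ≥ 125.5 → median here
  block 18 (Epsilon, w=60) → cum 220
  block 23 (Alpha, w=25) → cum 245
  block 27 (Delta, w=6) → cum 251
Optimal location: block 5.

x = 5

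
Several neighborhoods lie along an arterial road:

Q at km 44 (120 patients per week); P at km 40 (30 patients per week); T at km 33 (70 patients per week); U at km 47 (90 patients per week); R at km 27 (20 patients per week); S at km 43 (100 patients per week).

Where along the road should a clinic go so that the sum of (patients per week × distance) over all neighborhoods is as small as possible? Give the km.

x = 43

For a sum of weighted absolute distances on a line, the optimum is the weighted median (not the mean). Total weight W = 430; half-weight = 215.
Sort by position and accumulate weight:
  km 27 (R, w=20) → cum 20
  km 33 (T, w=70) → cum 90
  km 40 (P, w=30) → cum 120
  km 43 (S, w=100) → cum 220  ≥ 215 → median here
  km 44 (Q, w=120) → cum 340
  km 47 (U, w=90) → cum 430
Optimal location: km 43.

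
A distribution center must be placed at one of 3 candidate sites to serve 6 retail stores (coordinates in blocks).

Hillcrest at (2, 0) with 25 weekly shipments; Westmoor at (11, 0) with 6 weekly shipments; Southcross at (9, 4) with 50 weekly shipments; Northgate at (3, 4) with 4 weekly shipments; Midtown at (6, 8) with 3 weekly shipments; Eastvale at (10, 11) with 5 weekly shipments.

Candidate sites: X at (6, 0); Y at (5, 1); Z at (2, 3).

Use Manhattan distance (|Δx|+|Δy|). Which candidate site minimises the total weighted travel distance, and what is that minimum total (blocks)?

X, total 607 blocks

Total weighted distance at each candidate:
  X (6, 0): total = 607
  Y (5, 1): total = 611
  Z (2, 3): total = 662
Minimum is at X with total 607 blocks.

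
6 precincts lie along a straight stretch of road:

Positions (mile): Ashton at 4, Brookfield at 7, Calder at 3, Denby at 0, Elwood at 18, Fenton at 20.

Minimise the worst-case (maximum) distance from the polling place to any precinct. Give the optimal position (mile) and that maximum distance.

The 1-center on a line is the midpoint of the two extreme points: leftmost at 0, rightmost at 20.
Optimal location = (0 + 20)/2 = 10; maximum distance = (20 − 0)/2 = 10.

location 10, max distance 10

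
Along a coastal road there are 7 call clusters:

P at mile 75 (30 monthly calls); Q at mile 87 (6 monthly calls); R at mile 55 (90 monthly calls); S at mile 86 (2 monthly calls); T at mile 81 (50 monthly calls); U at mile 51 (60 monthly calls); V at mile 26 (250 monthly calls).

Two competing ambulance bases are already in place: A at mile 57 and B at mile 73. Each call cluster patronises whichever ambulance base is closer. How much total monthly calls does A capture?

The indifferent point is the midpoint (57+73)/2 = 65; call clusters left of it (closer to A at 57) go to A, those right go to B.
  V at 26 (w=250) → A
  U at 51 (w=60) → A
  R at 55 (w=90) → A
  P at 75 (w=30) → B
  T at 81 (w=50) → B
  S at 86 (w=2) → B
  Q at 87 (w=6) → B
A captures 400; B captures 88.

400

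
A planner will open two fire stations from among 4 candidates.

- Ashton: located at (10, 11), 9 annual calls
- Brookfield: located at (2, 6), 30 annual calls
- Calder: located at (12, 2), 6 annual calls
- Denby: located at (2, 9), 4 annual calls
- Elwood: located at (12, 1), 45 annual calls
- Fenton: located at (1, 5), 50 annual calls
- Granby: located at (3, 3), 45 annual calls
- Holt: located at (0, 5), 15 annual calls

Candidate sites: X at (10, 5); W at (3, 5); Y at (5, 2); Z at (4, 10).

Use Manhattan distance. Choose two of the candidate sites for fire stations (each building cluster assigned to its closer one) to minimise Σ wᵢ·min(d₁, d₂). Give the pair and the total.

{X, W}, total 669

Evaluate every pair (each demand assigned to the nearer of the two):
  {X, W}: total = 669
  {W, Y}: total = 834
  {W, Z}: total = 1027
  {X, Y}: total = 1209
  {Y, Z}: total = 1262
  {X, Z}: total = 1441
Best pair: {X, W} with total 669.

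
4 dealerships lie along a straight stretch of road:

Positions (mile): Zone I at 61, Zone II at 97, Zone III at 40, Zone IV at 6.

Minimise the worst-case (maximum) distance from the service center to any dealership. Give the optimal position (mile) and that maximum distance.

The 1-center on a line is the midpoint of the two extreme points: leftmost at 6, rightmost at 97.
Optimal location = (6 + 97)/2 = 51.5; maximum distance = (97 − 6)/2 = 45.5.

location 51.5, max distance 45.5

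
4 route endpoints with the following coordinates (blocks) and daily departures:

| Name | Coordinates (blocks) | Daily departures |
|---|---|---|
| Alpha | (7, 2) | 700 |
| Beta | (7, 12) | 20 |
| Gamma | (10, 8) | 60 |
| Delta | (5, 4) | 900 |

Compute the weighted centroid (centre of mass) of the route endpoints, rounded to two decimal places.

(6.04, 3.40)

The minimiser of Σwᵢ‖p−pᵢ‖² is the weighted centroid p* = (Σwᵢpᵢ)/(Σwᵢ).
Σwᵢ = 1680.
Σwᵢxᵢ = 700·7 + 20·7 + 60·10 + 900·5 = 10140.
Σwᵢyᵢ = 700·2 + 20·12 + 60·8 + 900·4 = 5720.
x* = 10140/1680 = 6.04, y* = 5720/1680 = 3.40.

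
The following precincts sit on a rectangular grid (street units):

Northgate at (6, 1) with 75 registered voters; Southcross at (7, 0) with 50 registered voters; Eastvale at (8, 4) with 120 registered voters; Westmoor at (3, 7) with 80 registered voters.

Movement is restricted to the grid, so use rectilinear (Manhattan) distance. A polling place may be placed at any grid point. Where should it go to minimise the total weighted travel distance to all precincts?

Manhattan distance separates: Σwᵢ(|x−xᵢ|+|y−yᵢ|) = Σwᵢ|x−xᵢ| + Σwᵢ|y−yᵢ|, so x and y are optimised independently as 1-D weighted medians.
Total weight W = 325; half = 162.5.
x-coordinate, sorted with cumulative weight:
  x=3 (Westmoor, w=80) cum 80
  x=6 (Northgate, w=75) cum 155
  x=7 (Southcross, w=50) cum 205  ← median
  x=8 (Eastvale, w=120) cum 325
⇒ x* = 7
y-coordinate, sorted with cumulative weight:
  y=0 (Southcross, w=50) cum 50
  y=1 (Northgate, w=75) cum 125
  y=4 (Eastvale, w=120) cum 245  ← median
  y=7 (Westmoor, w=80) cum 325
⇒ y* = 4

(7, 4)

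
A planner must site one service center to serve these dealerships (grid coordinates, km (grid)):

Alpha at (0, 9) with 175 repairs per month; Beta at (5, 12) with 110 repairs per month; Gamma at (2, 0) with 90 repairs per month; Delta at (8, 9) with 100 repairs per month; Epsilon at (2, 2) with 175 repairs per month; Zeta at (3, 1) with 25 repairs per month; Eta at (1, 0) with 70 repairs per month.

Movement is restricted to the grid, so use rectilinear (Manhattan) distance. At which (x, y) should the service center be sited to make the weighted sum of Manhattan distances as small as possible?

(2, 9)

Manhattan distance separates: Σwᵢ(|x−xᵢ|+|y−yᵢ|) = Σwᵢ|x−xᵢ| + Σwᵢ|y−yᵢ|, so x and y are optimised independently as 1-D weighted medians.
Total weight W = 745; half = 372.5.
x-coordinate, sorted with cumulative weight:
  x=0 (Alpha, w=175) cum 175
  x=1 (Eta, w=70) cum 245
  x=2 (Gamma, w=90) cum 335
  x=2 (Epsilon, w=175) cum 510  ← median
  x=3 (Zeta, w=25) cum 535
  x=5 (Beta, w=110) cum 645
  x=8 (Delta, w=100) cum 745
⇒ x* = 2
y-coordinate, sorted with cumulative weight:
  y=0 (Gamma, w=90) cum 90
  y=0 (Eta, w=70) cum 160
  y=1 (Zeta, w=25) cum 185
  y=2 (Epsilon, w=175) cum 360
  y=9 (Alpha, w=175) cum 535  ← median
  y=9 (Delta, w=100) cum 635
  y=12 (Beta, w=110) cum 745
⇒ y* = 9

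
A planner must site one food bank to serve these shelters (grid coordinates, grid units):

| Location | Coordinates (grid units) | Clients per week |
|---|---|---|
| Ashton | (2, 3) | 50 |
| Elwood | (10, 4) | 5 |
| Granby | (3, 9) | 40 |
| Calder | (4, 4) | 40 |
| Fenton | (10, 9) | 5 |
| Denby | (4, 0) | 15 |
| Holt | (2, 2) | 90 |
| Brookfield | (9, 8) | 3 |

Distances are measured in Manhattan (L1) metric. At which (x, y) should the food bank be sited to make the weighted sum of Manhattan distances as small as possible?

Manhattan distance separates: Σwᵢ(|x−xᵢ|+|y−yᵢ|) = Σwᵢ|x−xᵢ| + Σwᵢ|y−yᵢ|, so x and y are optimised independently as 1-D weighted medians.
Total weight W = 248; half = 124.
x-coordinate, sorted with cumulative weight:
  x=2 (Ashton, w=50) cum 50
  x=2 (Holt, w=90) cum 140  ← median
  x=3 (Granby, w=40) cum 180
  x=4 (Calder, w=40) cum 220
  x=4 (Denby, w=15) cum 235
  x=9 (Brookfield, w=3) cum 238
  x=10 (Elwood, w=5) cum 243
  x=10 (Fenton, w=5) cum 248
⇒ x* = 2
y-coordinate, sorted with cumulative weight:
  y=0 (Denby, w=15) cum 15
  y=2 (Holt, w=90) cum 105
  y=3 (Ashton, w=50) cum 155  ← median
  y=4 (Elwood, w=5) cum 160
  y=4 (Calder, w=40) cum 200
  y=8 (Brookfield, w=3) cum 203
  y=9 (Granby, w=40) cum 243
  y=9 (Fenton, w=5) cum 248
⇒ y* = 3

(2, 3)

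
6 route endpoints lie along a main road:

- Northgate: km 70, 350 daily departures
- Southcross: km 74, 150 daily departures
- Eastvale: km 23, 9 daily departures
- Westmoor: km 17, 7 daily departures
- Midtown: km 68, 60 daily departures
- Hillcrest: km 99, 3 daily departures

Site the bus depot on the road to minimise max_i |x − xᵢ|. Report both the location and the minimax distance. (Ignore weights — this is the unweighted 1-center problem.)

location 58, max distance 41

The 1-center on a line is the midpoint of the two extreme points: leftmost at 17, rightmost at 99.
Optimal location = (17 + 99)/2 = 58; maximum distance = (99 − 17)/2 = 41.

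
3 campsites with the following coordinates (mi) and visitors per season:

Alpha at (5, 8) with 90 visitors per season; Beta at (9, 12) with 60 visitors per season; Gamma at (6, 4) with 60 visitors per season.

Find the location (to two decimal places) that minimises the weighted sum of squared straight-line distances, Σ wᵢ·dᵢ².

The minimiser of Σwᵢ‖p−pᵢ‖² is the weighted centroid p* = (Σwᵢpᵢ)/(Σwᵢ).
Σwᵢ = 210.
Σwᵢxᵢ = 90·5 + 60·9 + 60·6 = 1350.
Σwᵢyᵢ = 90·8 + 60·12 + 60·4 = 1680.
x* = 1350/210 = 6.43, y* = 1680/210 = 8.00.

(6.43, 8.00)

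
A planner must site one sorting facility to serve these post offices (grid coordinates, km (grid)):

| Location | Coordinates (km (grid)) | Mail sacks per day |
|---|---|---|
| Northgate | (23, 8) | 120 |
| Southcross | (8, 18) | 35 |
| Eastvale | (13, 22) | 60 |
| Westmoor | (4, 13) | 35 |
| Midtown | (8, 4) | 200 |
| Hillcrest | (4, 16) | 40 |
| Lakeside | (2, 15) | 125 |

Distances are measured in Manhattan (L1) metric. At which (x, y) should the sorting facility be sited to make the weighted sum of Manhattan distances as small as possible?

(8, 8)

Manhattan distance separates: Σwᵢ(|x−xᵢ|+|y−yᵢ|) = Σwᵢ|x−xᵢ| + Σwᵢ|y−yᵢ|, so x and y are optimised independently as 1-D weighted medians.
Total weight W = 615; half = 307.5.
x-coordinate, sorted with cumulative weight:
  x=2 (Lakeside, w=125) cum 125
  x=4 (Westmoor, w=35) cum 160
  x=4 (Hillcrest, w=40) cum 200
  x=8 (Southcross, w=35) cum 235
  x=8 (Midtown, w=200) cum 435  ← median
  x=13 (Eastvale, w=60) cum 495
  x=23 (Northgate, w=120) cum 615
⇒ x* = 8
y-coordinate, sorted with cumulative weight:
  y=4 (Midtown, w=200) cum 200
  y=8 (Northgate, w=120) cum 320  ← median
  y=13 (Westmoor, w=35) cum 355
  y=15 (Lakeside, w=125) cum 480
  y=16 (Hillcrest, w=40) cum 520
  y=18 (Southcross, w=35) cum 555
  y=22 (Eastvale, w=60) cum 615
⇒ y* = 8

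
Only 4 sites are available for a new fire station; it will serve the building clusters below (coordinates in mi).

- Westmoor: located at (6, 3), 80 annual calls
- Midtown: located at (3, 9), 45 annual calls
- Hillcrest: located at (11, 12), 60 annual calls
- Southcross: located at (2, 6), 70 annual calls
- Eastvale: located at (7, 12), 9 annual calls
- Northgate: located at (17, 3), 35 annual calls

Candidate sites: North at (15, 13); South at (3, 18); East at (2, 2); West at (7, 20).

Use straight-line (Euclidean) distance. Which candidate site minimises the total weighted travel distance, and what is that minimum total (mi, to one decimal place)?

East, total 2362.1 mi

Total weighted distance at each candidate:
  North (15, 13): total = 3355.9
  South (3, 18): total = 3854.7
  East (2, 2): total = 2362.1
  West (7, 20): total = 4228.7
Minimum is at East with total 2362.1 mi.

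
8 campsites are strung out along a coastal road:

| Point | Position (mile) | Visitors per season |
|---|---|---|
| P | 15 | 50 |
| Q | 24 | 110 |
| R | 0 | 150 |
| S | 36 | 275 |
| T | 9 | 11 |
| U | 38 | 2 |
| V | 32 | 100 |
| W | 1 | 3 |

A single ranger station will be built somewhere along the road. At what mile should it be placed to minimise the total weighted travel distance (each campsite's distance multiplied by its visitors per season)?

For a sum of weighted absolute distances on a line, the optimum is the weighted median (not the mean). Total weight W = 701; half-weight = 350.5.
Sort by position and accumulate weight:
  mile 0 (R, w=150) → cum 150
  mile 1 (W, w=3) → cum 153
  mile 9 (T, w=11) → cum 164
  mile 15 (P, w=50) → cum 214
  mile 24 (Q, w=110) → cum 324
  mile 32 (V, w=100) → cum 424  ≥ 350.5 → median here
  mile 36 (S, w=275) → cum 699
  mile 38 (U, w=2) → cum 701
Optimal location: mile 32.

x = 32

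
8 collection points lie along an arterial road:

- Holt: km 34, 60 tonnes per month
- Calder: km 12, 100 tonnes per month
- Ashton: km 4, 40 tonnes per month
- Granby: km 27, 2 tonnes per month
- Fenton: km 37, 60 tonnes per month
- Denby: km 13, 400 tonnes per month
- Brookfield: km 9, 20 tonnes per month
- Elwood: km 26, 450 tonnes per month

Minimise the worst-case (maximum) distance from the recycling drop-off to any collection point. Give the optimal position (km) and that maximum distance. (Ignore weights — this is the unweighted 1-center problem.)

location 20.5, max distance 16.5

The 1-center on a line is the midpoint of the two extreme points: leftmost at 4, rightmost at 37.
Optimal location = (4 + 37)/2 = 20.5; maximum distance = (37 − 4)/2 = 16.5.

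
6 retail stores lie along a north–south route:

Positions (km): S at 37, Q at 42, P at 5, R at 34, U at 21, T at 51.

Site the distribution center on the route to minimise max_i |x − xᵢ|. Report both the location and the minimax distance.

location 28, max distance 23

The 1-center on a line is the midpoint of the two extreme points: leftmost at 5, rightmost at 51.
Optimal location = (5 + 51)/2 = 28; maximum distance = (51 − 5)/2 = 23.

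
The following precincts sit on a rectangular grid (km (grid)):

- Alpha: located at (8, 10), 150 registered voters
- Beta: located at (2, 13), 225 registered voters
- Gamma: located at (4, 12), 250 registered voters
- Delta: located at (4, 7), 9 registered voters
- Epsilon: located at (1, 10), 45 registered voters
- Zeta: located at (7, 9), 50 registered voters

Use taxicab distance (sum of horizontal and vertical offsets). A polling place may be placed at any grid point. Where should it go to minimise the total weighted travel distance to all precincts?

Manhattan distance separates: Σwᵢ(|x−xᵢ|+|y−yᵢ|) = Σwᵢ|x−xᵢ| + Σwᵢ|y−yᵢ|, so x and y are optimised independently as 1-D weighted medians.
Total weight W = 729; half = 364.5.
x-coordinate, sorted with cumulative weight:
  x=1 (Epsilon, w=45) cum 45
  x=2 (Beta, w=225) cum 270
  x=4 (Gamma, w=250) cum 520  ← median
  x=4 (Delta, w=9) cum 529
  x=7 (Zeta, w=50) cum 579
  x=8 (Alpha, w=150) cum 729
⇒ x* = 4
y-coordinate, sorted with cumulative weight:
  y=7 (Delta, w=9) cum 9
  y=9 (Zeta, w=50) cum 59
  y=10 (Alpha, w=150) cum 209
  y=10 (Epsilon, w=45) cum 254
  y=12 (Gamma, w=250) cum 504  ← median
  y=13 (Beta, w=225) cum 729
⇒ y* = 12

(4, 12)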